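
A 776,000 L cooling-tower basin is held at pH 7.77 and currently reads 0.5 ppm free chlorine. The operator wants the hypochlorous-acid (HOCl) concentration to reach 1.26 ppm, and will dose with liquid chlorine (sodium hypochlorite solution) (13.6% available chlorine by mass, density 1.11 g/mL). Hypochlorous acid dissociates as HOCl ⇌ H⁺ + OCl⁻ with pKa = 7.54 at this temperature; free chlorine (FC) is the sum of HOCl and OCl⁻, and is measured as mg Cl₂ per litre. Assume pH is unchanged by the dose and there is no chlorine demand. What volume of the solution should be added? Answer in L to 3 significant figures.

[OCl⁻]/[HOCl] = 10^(pH − pKa) = 10^(7.77 − 7.54) = 1.698; fraction as HOCl = 1/(1 + 1.698) = 0.3706.
Free chlorine required for 1.26 ppm HOCl: 1.26 / 0.3706 = 3.4 ppm.
FC to add: 3.4 − 0.5 = 2.9 mg/L as Cl₂.
Cl₂ equivalent: 2.9 mg/L × 776,000 L = 2250 g.
Product at 13.6% available Cl: 2250 / 0.136 = 16,550 g.
Volume: 16,550 g ÷ 1.11 g/mL = 14,910 mL.

14.9 L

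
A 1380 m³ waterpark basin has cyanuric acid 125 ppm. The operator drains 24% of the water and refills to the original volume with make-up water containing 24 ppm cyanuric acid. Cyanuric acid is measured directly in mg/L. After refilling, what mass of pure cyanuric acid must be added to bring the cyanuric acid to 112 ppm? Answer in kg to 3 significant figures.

15.5 kg

Volume: 1380 m³ = 1,380,000 L.
After draining 24% and refilling: 125 × 0.76 + 24 × 0.24 = 100.76 ppm.
Deficit to target: 112 − 100.76 = 11.24 mg/L.
Mass: 11.24 mg/L × 1,380,000 L = 15,510 g cyanuric acid.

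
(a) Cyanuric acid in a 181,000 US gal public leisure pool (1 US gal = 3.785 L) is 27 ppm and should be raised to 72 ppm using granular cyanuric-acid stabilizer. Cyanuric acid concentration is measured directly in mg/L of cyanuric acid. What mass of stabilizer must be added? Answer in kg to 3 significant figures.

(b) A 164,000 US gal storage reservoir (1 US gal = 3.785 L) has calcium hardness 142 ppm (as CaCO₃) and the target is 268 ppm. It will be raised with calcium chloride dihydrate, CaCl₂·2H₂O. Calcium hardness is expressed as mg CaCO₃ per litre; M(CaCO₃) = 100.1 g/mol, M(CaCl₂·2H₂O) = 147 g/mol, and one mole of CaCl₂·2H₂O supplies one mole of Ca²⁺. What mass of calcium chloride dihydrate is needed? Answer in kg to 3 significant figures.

(a) 30.8 kg; (b) 115 kg

(a) Volume: 181,000 US gal × 3.785 L/gal = 685,085 L.
(a) CYA to add: (72 − 27) = 45 mg/L × 685,085 L = 30,830 g cyanuric acid.

(b) Volume: 164,000 US gal × 3.785 L/gal = 620,740 L.
(b) Hardness to add: (268 − 142) = 126 mg/L as CaCO₃ × 620,740 L = 78,210 g as CaCO₃.
(b) Moles of Ca²⁺ (1 mol Ca²⁺ ≡ 1 mol CaCO₃): 78,210 / 100.1 g/mol = 781.4 mol.
(b) Mass of CaCl₂·2H₂O: 781.4 × 147 = 114,900 g.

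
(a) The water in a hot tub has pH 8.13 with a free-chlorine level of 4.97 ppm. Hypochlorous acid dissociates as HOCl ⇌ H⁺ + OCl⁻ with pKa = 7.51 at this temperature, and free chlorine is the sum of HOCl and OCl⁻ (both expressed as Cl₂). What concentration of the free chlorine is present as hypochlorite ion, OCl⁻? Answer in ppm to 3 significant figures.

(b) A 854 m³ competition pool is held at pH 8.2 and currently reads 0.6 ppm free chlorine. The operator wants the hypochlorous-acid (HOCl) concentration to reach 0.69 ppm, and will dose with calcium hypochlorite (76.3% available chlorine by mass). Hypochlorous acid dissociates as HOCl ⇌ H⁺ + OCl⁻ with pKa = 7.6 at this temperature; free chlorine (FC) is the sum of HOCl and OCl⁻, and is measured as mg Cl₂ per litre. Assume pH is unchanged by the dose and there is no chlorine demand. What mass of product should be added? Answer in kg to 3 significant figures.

(a) 4.01 ppm; (b) 3.18 kg

(a) [OCl⁻]/[HOCl] = 10^(pH − pKa) = 10^(8.13 − 7.51) = 10^0.62 = 4.169.
(a) Fraction as HOCl = 1 / (1 + 4.169) = 0.1935.
(a) OCl⁻ = (1 − 0.1935) × 4.97 ppm = 4.008 ppm.

(b) Volume: 854 m³ = 854,000 L.
(b) [OCl⁻]/[HOCl] = 10^(pH − pKa) = 10^(8.2 − 7.6) = 3.981; fraction as HOCl = 1/(1 + 3.981) = 0.2008.
(b) Free chlorine required for 0.69 ppm HOCl: 0.69 / 0.2008 = 3.437 ppm.
(b) FC to add: 3.437 − 0.6 = 2.837 mg/L as Cl₂.
(b) Cl₂ equivalent: 2.837 mg/L × 854,000 L = 2423 g.
(b) Product at 76.3% available Cl: 2423 / 0.763 = 3175 g.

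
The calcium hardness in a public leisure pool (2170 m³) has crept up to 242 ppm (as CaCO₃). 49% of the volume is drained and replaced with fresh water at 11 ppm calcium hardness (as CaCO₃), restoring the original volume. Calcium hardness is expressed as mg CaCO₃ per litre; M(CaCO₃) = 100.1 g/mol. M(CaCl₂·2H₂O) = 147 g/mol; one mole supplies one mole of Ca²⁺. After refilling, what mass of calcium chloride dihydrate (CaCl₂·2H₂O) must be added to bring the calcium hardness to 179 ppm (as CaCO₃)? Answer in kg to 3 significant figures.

160 kg

Volume: 2170 m³ = 2,170,000 L.
After draining 49% and refilling: 242 × 0.51 + 11 × 0.49 = 128.81 ppm.
Deficit to target: 179 − 128.81 = 50.19 mg/L.
As CaCO₃: 50.19 mg/L × 2,170,000 L = 108,900 g; ÷ 100.1 = 1088 mol Ca²⁺.
Mass: 1088 × 147 = 159,900 g.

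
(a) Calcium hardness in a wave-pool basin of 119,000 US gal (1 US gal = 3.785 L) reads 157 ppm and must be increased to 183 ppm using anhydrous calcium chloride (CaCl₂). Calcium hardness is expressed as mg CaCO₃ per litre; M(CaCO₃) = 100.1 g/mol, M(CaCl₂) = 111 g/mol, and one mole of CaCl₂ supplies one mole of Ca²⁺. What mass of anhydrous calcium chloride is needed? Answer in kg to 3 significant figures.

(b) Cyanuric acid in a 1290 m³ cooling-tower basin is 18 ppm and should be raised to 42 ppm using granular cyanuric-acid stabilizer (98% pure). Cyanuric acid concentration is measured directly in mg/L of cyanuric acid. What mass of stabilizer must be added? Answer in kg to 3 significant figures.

(a) Volume: 119,000 US gal × 3.785 L/gal = 450,415 L.
(a) Hardness to add: (183 − 157) = 26 mg/L as CaCO₃ × 450,415 L = 11,710 g as CaCO₃.
(a) Moles of Ca²⁺ (1 mol Ca²⁺ ≡ 1 mol CaCO₃): 11,710 / 100.1 g/mol = 117 mol.
(a) Mass of CaCl₂: 117 × 111 = 12,990 g.

(b) Volume: 1290 m³ = 1,290,000 L.
(b) CYA to add: (42 − 18) = 24 mg/L × 1,290,000 L = 30,960 g cyanuric acid.
(b) At 98% purity: 30,960 / 0.98 = 31,590 g product.

(a) 13.0 kg; (b) 31.6 kg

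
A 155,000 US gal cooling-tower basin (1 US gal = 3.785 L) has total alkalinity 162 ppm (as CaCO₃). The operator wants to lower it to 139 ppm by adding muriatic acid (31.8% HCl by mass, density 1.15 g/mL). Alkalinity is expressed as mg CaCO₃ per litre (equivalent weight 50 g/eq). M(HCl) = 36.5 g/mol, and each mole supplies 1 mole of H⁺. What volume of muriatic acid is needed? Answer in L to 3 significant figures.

26.9 L

Volume: 155,000 US gal × 3.785 L/gal = 586,675 L.
Alkalinity to neutralize: (162 − 139) = 23 mg/L as CaCO₃ × 586,675 L = 13,490 g as CaCO₃.
Equivalents of H⁺ required: 13,490 ÷ 50 g/eq = 269.9 eq = 269.9 mol HCl.
Mass of HCl: 269.9 × 36.5 = 9850 g.
Mass of 31.8% solution: 9850 / 0.318 = 30,980 g.
Volume: 30,980 g ÷ 1.15 g/mL = 26,940 mL.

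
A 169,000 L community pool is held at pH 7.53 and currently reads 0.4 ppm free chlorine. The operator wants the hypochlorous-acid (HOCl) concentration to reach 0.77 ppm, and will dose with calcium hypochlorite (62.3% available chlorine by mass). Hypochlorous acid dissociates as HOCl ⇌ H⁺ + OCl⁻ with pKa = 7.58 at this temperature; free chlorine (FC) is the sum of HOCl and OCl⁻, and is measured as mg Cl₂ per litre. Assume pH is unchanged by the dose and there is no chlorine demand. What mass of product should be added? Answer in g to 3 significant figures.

[OCl⁻]/[HOCl] = 10^(pH − pKa) = 10^(7.53 − 7.58) = 0.8913; fraction as HOCl = 1/(1 + 0.8913) = 0.5288.
Free chlorine required for 0.77 ppm HOCl: 0.77 / 0.5288 = 1.456 ppm.
FC to add: 1.456 − 0.4 = 1.056 mg/L as Cl₂.
Cl₂ equivalent: 1.056 mg/L × 169,000 L = 178.5 g.
Product at 62.3% available Cl: 178.5 / 0.623 = 286.5 g.

287 g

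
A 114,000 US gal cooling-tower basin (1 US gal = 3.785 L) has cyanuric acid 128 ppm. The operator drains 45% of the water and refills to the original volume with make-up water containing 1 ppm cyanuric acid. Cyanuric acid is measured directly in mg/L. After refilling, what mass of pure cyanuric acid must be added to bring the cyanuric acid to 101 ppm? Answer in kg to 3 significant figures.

13.0 kg

Volume: 114,000 US gal × 3.785 L/gal = 431,490 L.
After draining 45% and refilling: 128 × 0.55 + 1 × 0.45 = 70.85 ppm.
Deficit to target: 101 − 70.85 = 30.15 mg/L.
Mass: 30.15 mg/L × 431,490 L = 13,010 g cyanuric acid.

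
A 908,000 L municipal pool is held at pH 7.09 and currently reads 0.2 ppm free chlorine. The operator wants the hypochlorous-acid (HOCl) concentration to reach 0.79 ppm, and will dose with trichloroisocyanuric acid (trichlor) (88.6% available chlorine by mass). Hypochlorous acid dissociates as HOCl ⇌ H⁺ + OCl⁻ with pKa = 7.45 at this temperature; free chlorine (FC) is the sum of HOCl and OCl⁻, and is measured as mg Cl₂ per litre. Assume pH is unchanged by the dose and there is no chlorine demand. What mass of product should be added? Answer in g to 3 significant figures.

958 g

[OCl⁻]/[HOCl] = 10^(pH − pKa) = 10^(7.09 − 7.45) = 0.4365; fraction as HOCl = 1/(1 + 0.4365) = 0.6961.
Free chlorine required for 0.79 ppm HOCl: 0.79 / 0.6961 = 1.135 ppm.
FC to add: 1.135 − 0.2 = 0.9348 mg/L as Cl₂.
Cl₂ equivalent: 0.9348 mg/L × 908,000 L = 848.8 g.
Product at 88.6% available Cl: 848.8 / 0.886 = 958.1 g.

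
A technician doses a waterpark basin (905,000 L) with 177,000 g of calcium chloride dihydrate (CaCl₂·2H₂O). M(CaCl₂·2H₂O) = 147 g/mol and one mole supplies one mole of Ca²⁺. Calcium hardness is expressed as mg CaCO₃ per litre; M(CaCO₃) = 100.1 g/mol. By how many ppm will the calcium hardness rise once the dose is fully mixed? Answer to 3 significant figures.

Moles of Ca²⁺: 177,000 g ÷ 147 g/mol = 1204 mol.
As CaCO₃: 1204 mol × 100.1 g/mol = 120,500 g.
Rise: 120,500 g / 905,000 L × 1000 = 133.2 mg/L.

133 ppm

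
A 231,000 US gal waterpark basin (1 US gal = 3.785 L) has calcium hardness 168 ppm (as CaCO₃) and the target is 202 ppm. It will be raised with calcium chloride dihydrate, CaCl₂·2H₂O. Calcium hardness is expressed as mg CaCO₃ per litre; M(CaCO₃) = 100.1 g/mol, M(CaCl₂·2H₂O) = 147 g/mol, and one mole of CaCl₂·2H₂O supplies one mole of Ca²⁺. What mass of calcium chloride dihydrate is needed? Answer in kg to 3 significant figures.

43.7 kg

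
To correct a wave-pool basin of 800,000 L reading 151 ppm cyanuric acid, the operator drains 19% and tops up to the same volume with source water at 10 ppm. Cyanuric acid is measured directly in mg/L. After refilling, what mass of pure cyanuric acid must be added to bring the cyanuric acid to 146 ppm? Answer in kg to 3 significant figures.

17.4 kg

After draining 19% and refilling: 151 × 0.81 + 10 × 0.19 = 124.21 ppm.
Deficit to target: 146 − 124.21 = 21.79 mg/L.
Mass: 21.79 mg/L × 800,000 L = 17,430 g cyanuric acid.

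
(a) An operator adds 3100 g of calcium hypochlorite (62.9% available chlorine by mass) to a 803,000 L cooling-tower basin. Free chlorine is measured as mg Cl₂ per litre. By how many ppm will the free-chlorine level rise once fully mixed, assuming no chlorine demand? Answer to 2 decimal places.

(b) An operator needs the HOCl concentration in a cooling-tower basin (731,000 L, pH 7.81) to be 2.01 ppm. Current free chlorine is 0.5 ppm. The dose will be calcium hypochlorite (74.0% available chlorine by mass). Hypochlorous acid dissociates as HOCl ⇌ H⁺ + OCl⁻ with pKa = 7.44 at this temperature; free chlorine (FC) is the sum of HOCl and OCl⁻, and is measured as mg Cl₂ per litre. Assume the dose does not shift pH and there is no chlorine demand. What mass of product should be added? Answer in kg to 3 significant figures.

(a) Available chlorine delivered: 3100 g × 0.629 = 1950 g as Cl₂.
(a) Concentration rise: 1950 g / 803,000 L = 2.428 mg/L = 2.43 ppm.

(b) [OCl⁻]/[HOCl] = 10^(pH − pKa) = 10^(7.81 − 7.44) = 2.344; fraction as HOCl = 1/(1 + 2.344) = 0.299.
(b) Free chlorine required for 2.01 ppm HOCl: 2.01 / 0.299 = 6.722 ppm.
(b) FC to add: 6.722 − 0.5 = 6.222 mg/L as Cl₂.
(b) Cl₂ equivalent: 6.222 mg/L × 731,000 L = 4548 g.
(b) Product at 74.0% available Cl: 4548 / 0.74 = 6146 g.

(a) 2.43 ppm; (b) 6.15 kg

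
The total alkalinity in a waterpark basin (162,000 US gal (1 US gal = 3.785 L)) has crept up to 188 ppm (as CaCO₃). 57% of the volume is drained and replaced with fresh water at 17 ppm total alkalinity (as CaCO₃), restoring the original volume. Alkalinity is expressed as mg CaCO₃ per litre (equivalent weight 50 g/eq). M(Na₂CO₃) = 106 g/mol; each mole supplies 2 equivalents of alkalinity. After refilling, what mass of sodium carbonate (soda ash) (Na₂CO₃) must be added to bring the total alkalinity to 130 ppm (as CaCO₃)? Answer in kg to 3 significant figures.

Volume: 162,000 US gal × 3.785 L/gal = 613,170 L.
After draining 57% and refilling: 188 × 0.43 + 17 × 0.57 = 90.53 ppm.
Deficit to target: 130 − 90.53 = 39.47 mg/L.
As CaCO₃: 39.47 mg/L × 613,170 L = 24,200 g; ÷ 50 g/eq ÷ 2 = 242 mol Na₂CO₃.
Mass: 242 × 106 = 25,650 g.

25.7 kg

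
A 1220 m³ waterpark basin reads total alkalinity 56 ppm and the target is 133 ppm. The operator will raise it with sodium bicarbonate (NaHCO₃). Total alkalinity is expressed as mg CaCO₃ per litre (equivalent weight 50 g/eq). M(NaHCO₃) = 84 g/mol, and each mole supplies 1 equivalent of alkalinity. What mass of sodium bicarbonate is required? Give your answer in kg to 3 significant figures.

Volume: 1220 m³ = 1,220,000 L.
Alkalinity to add: (133 − 56) = 77 mg/L as CaCO₃ × 1,220,000 L = 93,940 g as CaCO₃.
Equivalents: 93,940 g ÷ 50 g/eq = 1879 eq.
NaHCO₃ supplies 1 eq per mole → 1879 mol.
Mass: 1879 mol × 84 g/mol = 157,800 g.

158 kg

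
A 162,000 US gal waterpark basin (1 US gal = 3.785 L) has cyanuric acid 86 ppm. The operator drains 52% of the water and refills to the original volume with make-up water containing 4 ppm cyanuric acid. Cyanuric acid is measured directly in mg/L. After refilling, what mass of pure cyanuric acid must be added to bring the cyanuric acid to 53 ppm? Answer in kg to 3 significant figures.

5.91 kg

Volume: 162,000 US gal × 3.785 L/gal = 613,170 L.
After draining 52% and refilling: 86 × 0.48 + 4 × 0.52 = 43.36 ppm.
Deficit to target: 53 − 43.36 = 9.64 mg/L.
Mass: 9.64 mg/L × 613,170 L = 5911 g cyanuric acid.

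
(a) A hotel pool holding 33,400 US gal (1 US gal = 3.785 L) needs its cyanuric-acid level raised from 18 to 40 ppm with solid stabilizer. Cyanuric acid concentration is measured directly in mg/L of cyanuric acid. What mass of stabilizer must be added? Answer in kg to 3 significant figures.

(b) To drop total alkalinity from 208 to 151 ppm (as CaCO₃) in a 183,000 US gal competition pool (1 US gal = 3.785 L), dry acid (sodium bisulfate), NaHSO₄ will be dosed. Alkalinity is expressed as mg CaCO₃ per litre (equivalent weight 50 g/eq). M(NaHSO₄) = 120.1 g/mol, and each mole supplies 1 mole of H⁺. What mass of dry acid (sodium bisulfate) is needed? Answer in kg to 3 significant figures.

(a) Volume: 33,400 US gal × 3.785 L/gal = 126,419 L.
(a) CYA to add: (40 − 18) = 22 mg/L × 126,419 L = 2781 g cyanuric acid.

(b) Volume: 183,000 US gal × 3.785 L/gal = 692,655 L.
(b) Alkalinity to neutralize: (208 − 151) = 57 mg/L as CaCO₃ × 692,655 L = 39,480 g as CaCO₃.
(b) Equivalents of H⁺ required: 39,480 ÷ 50 g/eq = 789.6 eq = 789.6 mol NaHSO₄.
(b) Mass of NaHSO₄: 789.6 × 120.1 = 94,830 g.

(a) 2.78 kg; (b) 94.8 kg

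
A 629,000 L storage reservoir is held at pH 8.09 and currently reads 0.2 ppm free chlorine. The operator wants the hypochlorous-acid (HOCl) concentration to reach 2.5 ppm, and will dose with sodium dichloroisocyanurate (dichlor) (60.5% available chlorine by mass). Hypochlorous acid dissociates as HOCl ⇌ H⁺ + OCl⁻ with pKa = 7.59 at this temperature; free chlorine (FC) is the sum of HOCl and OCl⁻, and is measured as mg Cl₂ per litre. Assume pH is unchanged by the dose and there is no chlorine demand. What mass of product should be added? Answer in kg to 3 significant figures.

10.6 kg

[OCl⁻]/[HOCl] = 10^(pH − pKa) = 10^(8.09 − 7.59) = 3.162; fraction as HOCl = 1/(1 + 3.162) = 0.2403.
Free chlorine required for 2.5 ppm HOCl: 2.5 / 0.2403 = 10.41 ppm.
FC to add: 10.41 − 0.2 = 10.21 mg/L as Cl₂.
Cl₂ equivalent: 10.21 mg/L × 629,000 L = 6419 g.
Product at 60.5% available Cl: 6419 / 0.605 = 10,610 g.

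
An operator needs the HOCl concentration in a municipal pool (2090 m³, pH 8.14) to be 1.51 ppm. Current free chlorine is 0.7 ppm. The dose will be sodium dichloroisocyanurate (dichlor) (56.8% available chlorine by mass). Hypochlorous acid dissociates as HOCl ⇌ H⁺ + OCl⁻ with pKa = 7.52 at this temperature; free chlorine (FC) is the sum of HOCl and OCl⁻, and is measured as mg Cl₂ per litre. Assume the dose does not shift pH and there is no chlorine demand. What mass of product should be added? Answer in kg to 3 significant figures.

26.1 kg

Volume: 2090 m³ = 2,090,000 L.
[OCl⁻]/[HOCl] = 10^(pH − pKa) = 10^(8.14 − 7.52) = 4.169; fraction as HOCl = 1/(1 + 4.169) = 0.1935.
Free chlorine required for 1.51 ppm HOCl: 1.51 / 0.1935 = 7.805 ppm.
FC to add: 7.805 − 0.7 = 7.105 mg/L as Cl₂.
Cl₂ equivalent: 7.105 mg/L × 2,090,000 L = 14,850 g.
Product at 56.8% available Cl: 14,850 / 0.568 = 26,140 g.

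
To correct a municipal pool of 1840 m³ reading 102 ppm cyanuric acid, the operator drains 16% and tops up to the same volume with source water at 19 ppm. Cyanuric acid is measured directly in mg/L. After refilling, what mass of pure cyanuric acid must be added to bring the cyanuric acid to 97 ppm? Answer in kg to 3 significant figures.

15.2 kg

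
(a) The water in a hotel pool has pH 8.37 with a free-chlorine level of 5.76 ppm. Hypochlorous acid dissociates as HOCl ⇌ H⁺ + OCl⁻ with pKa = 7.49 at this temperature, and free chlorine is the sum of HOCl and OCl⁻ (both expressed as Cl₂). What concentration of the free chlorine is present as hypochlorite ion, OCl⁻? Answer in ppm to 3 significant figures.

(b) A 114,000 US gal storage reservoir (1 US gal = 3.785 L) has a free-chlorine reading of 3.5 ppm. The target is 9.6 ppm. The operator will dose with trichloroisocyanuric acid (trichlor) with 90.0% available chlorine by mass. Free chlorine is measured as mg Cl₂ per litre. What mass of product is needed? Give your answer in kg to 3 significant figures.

(a) 5.09 ppm; (b) 2.92 kg

(a) [OCl⁻]/[HOCl] = 10^(pH − pKa) = 10^(8.37 − 7.49) = 10^0.88 = 7.586.
(a) Fraction as HOCl = 1 / (1 + 7.586) = 0.1165.
(a) OCl⁻ = (1 − 0.1165) × 5.76 ppm = 5.089 ppm.

(b) Volume: 114,000 US gal × 3.785 L/gal = 431,490 L.
(b) Chlorine deficit: 9.6 − 3.5 = 6.1 ppm = 6.1 mg/L as Cl₂.
(b) Cl₂ equivalent needed: 6.1 mg/L × 431,490 L = 2,632,000 mg = 2632 g.
(b) Product at 90.0% available chlorine: 2632 / 0.9 = 2925 g.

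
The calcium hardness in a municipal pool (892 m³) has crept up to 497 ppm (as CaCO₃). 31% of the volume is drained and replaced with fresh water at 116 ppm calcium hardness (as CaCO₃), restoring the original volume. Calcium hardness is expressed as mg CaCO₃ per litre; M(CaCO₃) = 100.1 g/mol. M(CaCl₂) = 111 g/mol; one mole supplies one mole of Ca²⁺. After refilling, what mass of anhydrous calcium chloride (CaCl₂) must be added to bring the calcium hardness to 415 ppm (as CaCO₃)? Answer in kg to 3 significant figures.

35.7 kg

Volume: 892 m³ = 892,000 L.
After draining 31% and refilling: 497 × 0.69 + 116 × 0.31 = 378.89 ppm.
Deficit to target: 415 − 378.89 = 36.11 mg/L.
As CaCO₃: 36.11 mg/L × 892,000 L = 32,210 g; ÷ 100.1 = 321.8 mol Ca²⁺.
Mass: 321.8 × 111 = 35,720 g.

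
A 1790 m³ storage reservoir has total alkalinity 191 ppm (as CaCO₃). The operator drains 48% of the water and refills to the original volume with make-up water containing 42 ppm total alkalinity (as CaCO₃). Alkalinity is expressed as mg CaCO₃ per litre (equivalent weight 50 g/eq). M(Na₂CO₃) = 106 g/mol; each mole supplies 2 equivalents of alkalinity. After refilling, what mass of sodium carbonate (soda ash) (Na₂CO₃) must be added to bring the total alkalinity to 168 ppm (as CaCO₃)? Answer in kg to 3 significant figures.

Volume: 1790 m³ = 1,790,000 L.
After draining 48% and refilling: 191 × 0.52 + 42 × 0.48 = 119.48 ppm.
Deficit to target: 168 − 119.48 = 48.52 mg/L.
As CaCO₃: 48.52 mg/L × 1,790,000 L = 86,850 g; ÷ 50 g/eq ÷ 2 = 868.5 mol Na₂CO₃.
Mass: 868.5 × 106 = 92,060 g.

92.1 kg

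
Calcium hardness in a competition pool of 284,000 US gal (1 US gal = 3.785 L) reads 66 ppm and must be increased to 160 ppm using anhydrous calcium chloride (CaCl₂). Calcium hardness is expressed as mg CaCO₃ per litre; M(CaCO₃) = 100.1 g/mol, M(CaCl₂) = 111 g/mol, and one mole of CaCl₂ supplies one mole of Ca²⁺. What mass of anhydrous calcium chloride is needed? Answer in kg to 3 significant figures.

112 kg

Volume: 284,000 US gal × 3.785 L/gal = 1,074,940 L.
Hardness to add: (160 − 66) = 94 mg/L as CaCO₃ × 1,074,940 L = 101,000 g as CaCO₃.
Moles of Ca²⁺ (1 mol Ca²⁺ ≡ 1 mol CaCO₃): 101,000 / 100.1 g/mol = 1009 mol.
Mass of CaCl₂: 1009 × 111 = 112,000 g.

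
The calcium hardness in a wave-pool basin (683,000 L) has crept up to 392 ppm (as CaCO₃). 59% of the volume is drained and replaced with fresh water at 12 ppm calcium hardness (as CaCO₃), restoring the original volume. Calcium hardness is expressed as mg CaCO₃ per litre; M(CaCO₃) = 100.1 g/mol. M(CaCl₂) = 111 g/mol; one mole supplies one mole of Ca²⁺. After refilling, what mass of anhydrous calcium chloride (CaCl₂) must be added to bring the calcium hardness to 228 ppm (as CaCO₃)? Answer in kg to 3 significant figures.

45.6 kg

After draining 59% and refilling: 392 × 0.41 + 12 × 0.59 = 167.8 ppm.
Deficit to target: 228 − 167.8 = 60.2 mg/L.
As CaCO₃: 60.2 mg/L × 683,000 L = 41,120 g; ÷ 100.1 = 410.8 mol Ca²⁺.
Mass: 410.8 × 111 = 45,590 g.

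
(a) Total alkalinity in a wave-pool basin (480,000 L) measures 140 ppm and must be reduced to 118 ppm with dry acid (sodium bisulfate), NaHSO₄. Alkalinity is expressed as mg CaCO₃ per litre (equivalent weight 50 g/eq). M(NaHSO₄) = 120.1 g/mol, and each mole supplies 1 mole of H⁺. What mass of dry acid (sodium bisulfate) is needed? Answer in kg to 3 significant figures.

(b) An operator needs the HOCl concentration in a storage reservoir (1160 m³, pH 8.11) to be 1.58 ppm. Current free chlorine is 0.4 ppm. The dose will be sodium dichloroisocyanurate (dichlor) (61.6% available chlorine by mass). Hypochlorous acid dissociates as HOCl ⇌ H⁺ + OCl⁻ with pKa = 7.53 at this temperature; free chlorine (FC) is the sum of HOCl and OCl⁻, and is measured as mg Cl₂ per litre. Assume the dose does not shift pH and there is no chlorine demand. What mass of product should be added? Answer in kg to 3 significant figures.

(a) Alkalinity to neutralize: (140 − 118) = 22 mg/L as CaCO₃ × 480,000 L = 10,560 g as CaCO₃.
(a) Equivalents of H⁺ required: 10,560 ÷ 50 g/eq = 211.2 eq = 211.2 mol NaHSO₄.
(a) Mass of NaHSO₄: 211.2 × 120.1 = 25,370 g.

(b) Volume: 1160 m³ = 1,160,000 L.
(b) [OCl⁻]/[HOCl] = 10^(pH − pKa) = 10^(8.11 − 7.53) = 3.802; fraction as HOCl = 1/(1 + 3.802) = 0.2083.
(b) Free chlorine required for 1.58 ppm HOCl: 1.58 / 0.2083 = 7.587 ppm.
(b) FC to add: 7.587 − 0.4 = 7.187 mg/L as Cl₂.
(b) Cl₂ equivalent: 7.187 mg/L × 1,160,000 L = 8337 g.
(b) Product at 61.6% available Cl: 8337 / 0.616 = 13,530 g.

(a) 25.4 kg; (b) 13.5 kg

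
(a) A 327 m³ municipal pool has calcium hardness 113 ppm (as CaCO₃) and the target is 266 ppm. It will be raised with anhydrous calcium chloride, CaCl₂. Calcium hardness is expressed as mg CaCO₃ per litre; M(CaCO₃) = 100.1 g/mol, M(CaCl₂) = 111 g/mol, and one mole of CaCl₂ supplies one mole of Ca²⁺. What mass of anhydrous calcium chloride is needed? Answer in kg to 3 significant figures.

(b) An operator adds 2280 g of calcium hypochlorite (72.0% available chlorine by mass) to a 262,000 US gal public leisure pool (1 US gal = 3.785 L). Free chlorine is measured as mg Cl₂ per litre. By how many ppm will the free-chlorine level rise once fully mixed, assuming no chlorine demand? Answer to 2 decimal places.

(a) 55.5 kg; (b) 1.66 ppm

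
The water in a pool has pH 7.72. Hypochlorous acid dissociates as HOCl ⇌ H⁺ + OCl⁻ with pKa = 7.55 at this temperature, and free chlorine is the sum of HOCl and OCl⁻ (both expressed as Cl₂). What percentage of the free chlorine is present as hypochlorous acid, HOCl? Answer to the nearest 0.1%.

[OCl⁻]/[HOCl] = 10^(pH − pKa) = 10^(7.72 − 7.55) = 10^0.17 = 1.479.
Fraction as HOCl = 1 / (1 + 1.479) = 0.4034.

40.3%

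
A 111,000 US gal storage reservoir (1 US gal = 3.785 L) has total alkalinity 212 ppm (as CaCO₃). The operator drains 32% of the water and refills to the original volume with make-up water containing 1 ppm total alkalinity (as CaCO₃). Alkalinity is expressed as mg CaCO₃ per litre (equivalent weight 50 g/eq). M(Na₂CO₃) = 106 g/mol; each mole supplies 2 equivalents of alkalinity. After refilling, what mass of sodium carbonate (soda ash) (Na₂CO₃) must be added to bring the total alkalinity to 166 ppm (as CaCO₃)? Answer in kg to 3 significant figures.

Volume: 111,000 US gal × 3.785 L/gal = 420,135 L.
After draining 32% and refilling: 212 × 0.68 + 1 × 0.32 = 144.48 ppm.
Deficit to target: 166 − 144.48 = 21.52 mg/L.
As CaCO₃: 21.52 mg/L × 420,135 L = 9041 g; ÷ 50 g/eq ÷ 2 = 90.41 mol Na₂CO₃.
Mass: 90.41 × 106 = 9584 g.

9.58 kg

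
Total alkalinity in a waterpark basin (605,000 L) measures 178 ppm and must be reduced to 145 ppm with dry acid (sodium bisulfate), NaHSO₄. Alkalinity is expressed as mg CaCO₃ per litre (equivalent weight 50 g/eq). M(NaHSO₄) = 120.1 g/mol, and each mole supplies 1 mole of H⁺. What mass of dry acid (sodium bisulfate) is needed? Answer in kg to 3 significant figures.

Alkalinity to neutralize: (178 − 145) = 33 mg/L as CaCO₃ × 605,000 L = 19,960 g as CaCO₃.
Equivalents of H⁺ required: 19,960 ÷ 50 g/eq = 399.3 eq = 399.3 mol NaHSO₄.
Mass of NaHSO₄: 399.3 × 120.1 = 47,960 g.

48.0 kg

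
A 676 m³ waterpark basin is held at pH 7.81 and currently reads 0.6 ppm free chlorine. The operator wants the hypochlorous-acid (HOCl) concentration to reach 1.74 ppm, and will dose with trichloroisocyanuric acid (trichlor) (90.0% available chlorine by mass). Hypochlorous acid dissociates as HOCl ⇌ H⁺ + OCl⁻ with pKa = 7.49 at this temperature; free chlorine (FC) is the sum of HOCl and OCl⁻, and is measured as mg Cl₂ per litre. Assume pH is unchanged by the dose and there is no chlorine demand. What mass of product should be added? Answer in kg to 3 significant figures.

Volume: 676 m³ = 676,000 L.
[OCl⁻]/[HOCl] = 10^(pH − pKa) = 10^(7.81 − 7.49) = 2.089; fraction as HOCl = 1/(1 + 2.089) = 0.3237.
Free chlorine required for 1.74 ppm HOCl: 1.74 / 0.3237 = 5.375 ppm.
FC to add: 5.375 − 0.6 = 4.775 mg/L as Cl₂.
Cl₂ equivalent: 4.775 mg/L × 676,000 L = 3228 g.
Product at 90.0% available Cl: 3228 / 0.9 = 3587 g.

3.59 kg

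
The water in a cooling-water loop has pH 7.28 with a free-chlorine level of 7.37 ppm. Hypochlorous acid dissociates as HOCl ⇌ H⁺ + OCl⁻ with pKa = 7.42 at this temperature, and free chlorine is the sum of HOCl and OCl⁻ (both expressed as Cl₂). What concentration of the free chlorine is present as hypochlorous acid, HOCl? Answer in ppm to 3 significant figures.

[OCl⁻]/[HOCl] = 10^(pH − pKa) = 10^(7.28 − 7.42) = 10^-0.14 = 0.7244.
Fraction as HOCl = 1 / (1 + 0.7244) = 0.5799.
HOCl = 0.5799 × 7.37 ppm = 4.274 ppm.

4.27 ppm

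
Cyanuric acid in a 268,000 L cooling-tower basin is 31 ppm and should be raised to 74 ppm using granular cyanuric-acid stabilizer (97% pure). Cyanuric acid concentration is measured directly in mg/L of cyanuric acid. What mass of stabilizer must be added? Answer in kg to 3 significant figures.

11.9 kg

CYA to add: (74 − 31) = 43 mg/L × 268,000 L = 11,520 g cyanuric acid.
At 97% purity: 11,520 / 0.97 = 11,880 g product.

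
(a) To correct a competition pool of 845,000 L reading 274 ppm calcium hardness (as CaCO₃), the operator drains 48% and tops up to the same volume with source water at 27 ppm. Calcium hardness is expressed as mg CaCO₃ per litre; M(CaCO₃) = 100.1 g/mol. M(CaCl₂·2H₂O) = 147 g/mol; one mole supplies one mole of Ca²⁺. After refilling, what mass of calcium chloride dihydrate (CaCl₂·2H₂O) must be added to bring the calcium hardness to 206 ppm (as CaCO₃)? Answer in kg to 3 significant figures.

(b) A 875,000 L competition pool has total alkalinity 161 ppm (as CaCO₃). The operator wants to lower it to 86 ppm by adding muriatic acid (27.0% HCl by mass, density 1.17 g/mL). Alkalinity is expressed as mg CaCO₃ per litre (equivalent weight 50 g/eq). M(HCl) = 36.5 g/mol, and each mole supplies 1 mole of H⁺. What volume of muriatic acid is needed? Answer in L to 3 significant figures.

(a) 62.7 kg; (b) 152 L

(a) After draining 48% and refilling: 274 × 0.52 + 27 × 0.48 = 155.44 ppm.
(a) Deficit to target: 206 − 155.44 = 50.56 mg/L.
(a) As CaCO₃: 50.56 mg/L × 845,000 L = 42,720 g; ÷ 100.1 = 426.8 mol Ca²⁺.
(a) Mass: 426.8 × 147 = 62,740 g.

(b) Alkalinity to neutralize: (161 − 86) = 75 mg/L as CaCO₃ × 875,000 L = 65,620 g as CaCO₃.
(b) Equivalents of H⁺ required: 65,620 ÷ 50 g/eq = 1312 eq = 1312 mol HCl.
(b) Mass of HCl: 1312 × 36.5 = 47,910 g.
(b) Mass of 27.0% solution: 47,910 / 0.27 = 177,400 g.
(b) Volume: 177,400 g ÷ 1.17 g/mL = 151,700 mL.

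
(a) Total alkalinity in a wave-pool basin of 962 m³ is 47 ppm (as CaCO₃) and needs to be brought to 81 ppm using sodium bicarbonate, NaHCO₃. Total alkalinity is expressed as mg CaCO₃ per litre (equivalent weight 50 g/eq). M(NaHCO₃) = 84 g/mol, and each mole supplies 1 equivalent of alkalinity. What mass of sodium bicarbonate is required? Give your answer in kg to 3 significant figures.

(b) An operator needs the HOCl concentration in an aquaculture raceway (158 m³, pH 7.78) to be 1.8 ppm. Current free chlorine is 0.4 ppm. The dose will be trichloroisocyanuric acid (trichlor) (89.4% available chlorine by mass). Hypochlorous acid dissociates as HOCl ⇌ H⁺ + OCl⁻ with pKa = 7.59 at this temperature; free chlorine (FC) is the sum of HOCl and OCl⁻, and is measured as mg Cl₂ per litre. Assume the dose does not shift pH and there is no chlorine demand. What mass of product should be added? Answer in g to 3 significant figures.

(a) 54.9 kg; (b) 740 g

(a) Volume: 962 m³ = 962,000 L.
(a) Alkalinity to add: (81 − 47) = 34 mg/L as CaCO₃ × 962,000 L = 32,710 g as CaCO₃.
(a) Equivalents: 32,710 g ÷ 50 g/eq = 654.2 eq.
(a) NaHCO₃ supplies 1 eq per mole → 654.2 mol.
(a) Mass: 654.2 mol × 84 g/mol = 54,950 g.

(b) Volume: 158 m³ = 158,000 L.
(b) [OCl⁻]/[HOCl] = 10^(pH − pKa) = 10^(7.78 − 7.59) = 1.549; fraction as HOCl = 1/(1 + 1.549) = 0.3923.
(b) Free chlorine required for 1.8 ppm HOCl: 1.8 / 0.3923 = 4.588 ppm.
(b) FC to add: 4.588 − 0.4 = 4.188 mg/L as Cl₂.
(b) Cl₂ equivalent: 4.188 mg/L × 158,000 L = 661.7 g.
(b) Product at 89.4% available Cl: 661.7 / 0.894 = 740.1 g.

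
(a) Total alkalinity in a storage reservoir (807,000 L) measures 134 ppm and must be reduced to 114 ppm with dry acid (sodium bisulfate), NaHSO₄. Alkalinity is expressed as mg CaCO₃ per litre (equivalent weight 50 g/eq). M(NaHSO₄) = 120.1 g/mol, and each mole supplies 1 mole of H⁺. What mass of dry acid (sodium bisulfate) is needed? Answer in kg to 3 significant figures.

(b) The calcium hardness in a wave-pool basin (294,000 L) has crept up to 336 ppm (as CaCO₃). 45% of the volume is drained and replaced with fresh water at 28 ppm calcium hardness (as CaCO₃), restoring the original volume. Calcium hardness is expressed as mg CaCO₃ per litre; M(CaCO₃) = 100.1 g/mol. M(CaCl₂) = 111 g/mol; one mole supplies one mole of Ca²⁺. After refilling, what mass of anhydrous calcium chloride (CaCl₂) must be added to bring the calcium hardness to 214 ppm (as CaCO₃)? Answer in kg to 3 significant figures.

(a) Alkalinity to neutralize: (134 − 114) = 20 mg/L as CaCO₃ × 807,000 L = 16,140 g as CaCO₃.
(a) Equivalents of H⁺ required: 16,140 ÷ 50 g/eq = 322.8 eq = 322.8 mol NaHSO₄.
(a) Mass of NaHSO₄: 322.8 × 120.1 = 38,770 g.

(b) After draining 45% and refilling: 336 × 0.55 + 28 × 0.45 = 197.4 ppm.
(b) Deficit to target: 214 − 197.4 = 16.6 mg/L.
(b) As CaCO₃: 16.6 mg/L × 294,000 L = 4880 g; ÷ 100.1 = 48.76 mol Ca²⁺.
(b) Mass: 48.76 × 111 = 5412 g.

(a) 38.8 kg; (b) 5.41 kg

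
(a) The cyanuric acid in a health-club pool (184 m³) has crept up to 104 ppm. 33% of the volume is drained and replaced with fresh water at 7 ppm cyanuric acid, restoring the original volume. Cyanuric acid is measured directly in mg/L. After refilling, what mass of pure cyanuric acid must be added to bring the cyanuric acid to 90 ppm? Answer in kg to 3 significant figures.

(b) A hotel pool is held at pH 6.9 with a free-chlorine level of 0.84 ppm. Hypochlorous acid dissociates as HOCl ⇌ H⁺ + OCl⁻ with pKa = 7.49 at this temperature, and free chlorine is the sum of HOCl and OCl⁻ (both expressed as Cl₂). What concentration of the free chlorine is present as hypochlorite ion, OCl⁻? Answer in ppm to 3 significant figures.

(a) 3.31 kg; (b) 0.172 ppm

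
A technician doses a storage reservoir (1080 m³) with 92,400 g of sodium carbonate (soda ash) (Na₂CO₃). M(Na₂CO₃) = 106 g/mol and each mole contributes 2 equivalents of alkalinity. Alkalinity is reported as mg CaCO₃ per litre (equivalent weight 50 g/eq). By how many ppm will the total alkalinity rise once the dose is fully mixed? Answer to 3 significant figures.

Volume: 1080 m³ = 1,080,000 L.
Moles of Na₂CO₃: 92,400 g ÷ 106 g/mol = 871.7 mol → 1743 eq of alkalinity.
As CaCO₃: 1743 eq × 50 g/eq = 87,170 g.
Rise: 87,170 g / 1,080,000 L × 1000 = 80.71 mg/L.

80.7 ppm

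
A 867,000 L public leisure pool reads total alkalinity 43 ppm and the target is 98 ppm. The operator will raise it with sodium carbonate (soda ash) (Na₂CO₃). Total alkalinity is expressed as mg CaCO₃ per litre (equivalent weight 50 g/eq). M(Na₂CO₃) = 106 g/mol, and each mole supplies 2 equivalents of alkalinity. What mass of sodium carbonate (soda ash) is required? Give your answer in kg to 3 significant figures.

Alkalinity to add: (98 − 43) = 55 mg/L as CaCO₃ × 867,000 L = 47,680 g as CaCO₃.
Equivalents: 47,680 g ÷ 50 g/eq = 953.7 eq.
Each mole of Na₂CO₃ supplies 2 eq, so 953.7 / 2 = 476.9 mol.
Mass: 476.9 mol × 106 g/mol = 50,550 g.

50.5 kg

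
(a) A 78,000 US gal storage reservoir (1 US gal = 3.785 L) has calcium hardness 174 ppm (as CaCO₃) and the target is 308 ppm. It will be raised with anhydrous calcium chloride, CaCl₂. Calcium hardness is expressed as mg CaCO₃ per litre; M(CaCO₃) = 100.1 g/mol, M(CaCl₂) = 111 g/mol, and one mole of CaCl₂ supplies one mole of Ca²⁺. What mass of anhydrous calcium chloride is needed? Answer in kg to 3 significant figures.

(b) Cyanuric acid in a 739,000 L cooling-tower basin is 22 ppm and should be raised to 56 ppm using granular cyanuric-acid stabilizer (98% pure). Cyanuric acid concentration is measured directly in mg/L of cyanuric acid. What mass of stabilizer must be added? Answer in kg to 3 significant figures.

(a) 43.9 kg; (b) 25.6 kg

(a) Volume: 78,000 US gal × 3.785 L/gal = 295,230 L.
(a) Hardness to add: (308 − 174) = 134 mg/L as CaCO₃ × 295,230 L = 39,560 g as CaCO₃.
(a) Moles of Ca²⁺ (1 mol Ca²⁺ ≡ 1 mol CaCO₃): 39,560 / 100.1 g/mol = 395.2 mol.
(a) Mass of CaCl₂: 395.2 × 111 = 43,870 g.

(b) CYA to add: (56 − 22) = 34 mg/L × 739,000 L = 25,130 g cyanuric acid.
(b) At 98% purity: 25,130 / 0.98 = 25,640 g product.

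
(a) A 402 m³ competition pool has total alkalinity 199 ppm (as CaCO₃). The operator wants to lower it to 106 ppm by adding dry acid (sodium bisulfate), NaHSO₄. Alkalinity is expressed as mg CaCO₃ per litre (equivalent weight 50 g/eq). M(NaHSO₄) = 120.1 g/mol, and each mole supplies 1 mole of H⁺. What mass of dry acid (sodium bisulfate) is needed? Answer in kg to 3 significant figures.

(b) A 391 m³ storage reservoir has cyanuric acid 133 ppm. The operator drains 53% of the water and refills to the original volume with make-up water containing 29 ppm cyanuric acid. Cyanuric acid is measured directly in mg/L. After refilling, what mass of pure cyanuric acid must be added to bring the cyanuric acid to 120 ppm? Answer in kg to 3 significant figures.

(a) 89.8 kg; (b) 16.5 kg

(a) Volume: 402 m³ = 402,000 L.
(a) Alkalinity to neutralize: (199 − 106) = 93 mg/L as CaCO₃ × 402,000 L = 37,390 g as CaCO₃.
(a) Equivalents of H⁺ required: 37,390 ÷ 50 g/eq = 747.7 eq = 747.7 mol NaHSO₄.
(a) Mass of NaHSO₄: 747.7 × 120.1 = 89,800 g.

(b) Volume: 391 m³ = 391,000 L.
(b) After draining 53% and refilling: 133 × 0.47 + 29 × 0.53 = 77.88 ppm.
(b) Deficit to target: 120 − 77.88 = 42.12 mg/L.
(b) Mass: 42.12 mg/L × 391,000 L = 16,470 g cyanuric acid.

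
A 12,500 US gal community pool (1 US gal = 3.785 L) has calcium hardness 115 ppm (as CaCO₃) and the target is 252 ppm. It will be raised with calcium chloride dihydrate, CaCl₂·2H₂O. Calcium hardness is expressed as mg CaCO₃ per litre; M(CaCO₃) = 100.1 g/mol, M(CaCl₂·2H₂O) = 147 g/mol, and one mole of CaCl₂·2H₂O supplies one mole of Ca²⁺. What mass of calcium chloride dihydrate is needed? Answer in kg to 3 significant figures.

9.52 kg

Volume: 12,500 US gal × 3.785 L/gal = 47,312 L.
Hardness to add: (252 − 115) = 137 mg/L as CaCO₃ × 47,312 L = 6482 g as CaCO₃.
Moles of Ca²⁺ (1 mol Ca²⁺ ≡ 1 mol CaCO₃): 6482 / 100.1 g/mol = 64.75 mol.
Mass of CaCl₂·2H₂O: 64.75 × 147 = 9519 g.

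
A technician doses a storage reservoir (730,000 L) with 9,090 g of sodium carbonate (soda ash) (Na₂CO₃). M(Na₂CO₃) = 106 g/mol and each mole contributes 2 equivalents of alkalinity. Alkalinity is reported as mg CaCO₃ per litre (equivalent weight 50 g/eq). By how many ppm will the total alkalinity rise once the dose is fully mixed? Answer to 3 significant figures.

11.7 ppm

Moles of Na₂CO₃: 9,090 g ÷ 106 g/mol = 85.75 mol → 171.5 eq of alkalinity.
As CaCO₃: 171.5 eq × 50 g/eq = 8575 g.
Rise: 8575 g / 730,000 L × 1000 = 11.75 mg/L.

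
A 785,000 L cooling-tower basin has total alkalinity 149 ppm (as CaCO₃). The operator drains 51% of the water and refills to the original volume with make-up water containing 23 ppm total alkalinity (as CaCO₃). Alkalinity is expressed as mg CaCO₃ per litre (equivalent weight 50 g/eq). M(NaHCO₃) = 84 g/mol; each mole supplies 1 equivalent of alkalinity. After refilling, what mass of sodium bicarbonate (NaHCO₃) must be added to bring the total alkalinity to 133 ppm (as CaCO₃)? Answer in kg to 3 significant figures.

After draining 51% and refilling: 149 × 0.49 + 23 × 0.51 = 84.74 ppm.
Deficit to target: 133 − 84.74 = 48.26 mg/L.
As CaCO₃: 48.26 mg/L × 785,000 L = 37,880 g; ÷ 50 g/eq ÷ 1 = 757.7 mol NaHCO₃.
Mass: 757.7 × 84 = 63,650 g.

63.6 kg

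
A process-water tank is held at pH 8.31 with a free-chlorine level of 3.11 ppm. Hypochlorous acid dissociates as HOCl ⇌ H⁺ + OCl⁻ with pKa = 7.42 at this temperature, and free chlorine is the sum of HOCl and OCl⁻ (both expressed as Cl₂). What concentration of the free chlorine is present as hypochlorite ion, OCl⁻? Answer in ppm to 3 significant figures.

[OCl⁻]/[HOCl] = 10^(pH − pKa) = 10^(8.31 − 7.42) = 10^0.89 = 7.762.
Fraction as HOCl = 1 / (1 + 7.762) = 0.1141.
OCl⁻ = (1 − 0.1141) × 3.11 ppm = 2.755 ppm.

2.76 ppm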